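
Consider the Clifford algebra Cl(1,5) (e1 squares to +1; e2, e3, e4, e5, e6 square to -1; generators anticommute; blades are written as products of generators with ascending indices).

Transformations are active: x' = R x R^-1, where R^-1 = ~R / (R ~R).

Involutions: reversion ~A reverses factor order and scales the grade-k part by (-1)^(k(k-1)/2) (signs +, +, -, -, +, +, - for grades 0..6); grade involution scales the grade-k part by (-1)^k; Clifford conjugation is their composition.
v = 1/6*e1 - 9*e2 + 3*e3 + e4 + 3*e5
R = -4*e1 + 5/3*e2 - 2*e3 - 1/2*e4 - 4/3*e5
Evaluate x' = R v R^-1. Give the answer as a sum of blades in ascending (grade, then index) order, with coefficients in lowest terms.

~R = -4*e1 + 5/3*e2 - 2*e3 - 1/2*e4 - 4/3*e5, and R ~R = 259/36, so R^-1 = ~R / (259/36).
R v = 149/6 + 643/18*e1 e2 - 35/3*e1 e3 - 47/12*e1 e4 - 106/9*e1 e5 - 13*e2 e3 - 17/6*e2 e4 - 7*e2 e5 - 1/2*e3 e4 - 2*e3 e5 - 1/6*e4 e5
Answer: -43171/1554*e1 + 5311/259*e2 - 4353/259*e3 - 1153/259*e4 - 3161/259*e5


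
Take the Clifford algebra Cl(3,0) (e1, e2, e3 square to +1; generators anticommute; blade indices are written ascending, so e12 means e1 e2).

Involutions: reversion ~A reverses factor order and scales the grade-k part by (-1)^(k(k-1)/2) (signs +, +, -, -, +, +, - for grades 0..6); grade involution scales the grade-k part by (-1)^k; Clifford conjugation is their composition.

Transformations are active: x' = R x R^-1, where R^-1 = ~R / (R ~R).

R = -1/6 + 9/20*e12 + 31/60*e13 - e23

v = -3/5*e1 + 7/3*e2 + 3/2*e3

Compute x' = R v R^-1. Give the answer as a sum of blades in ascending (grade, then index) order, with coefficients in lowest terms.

~R = -1/6 - 9/20*e12 - 31/60*e13 + e23, and R ~R = 539/360, so R^-1 = ~R / (539/360).
R v = 77/40*e1 - 1457/900*e2 + 359/150*e3 + 5/72*e123
Answer: 212/2695*e1 - 32677/16170*e2 - 5366/2695*e3


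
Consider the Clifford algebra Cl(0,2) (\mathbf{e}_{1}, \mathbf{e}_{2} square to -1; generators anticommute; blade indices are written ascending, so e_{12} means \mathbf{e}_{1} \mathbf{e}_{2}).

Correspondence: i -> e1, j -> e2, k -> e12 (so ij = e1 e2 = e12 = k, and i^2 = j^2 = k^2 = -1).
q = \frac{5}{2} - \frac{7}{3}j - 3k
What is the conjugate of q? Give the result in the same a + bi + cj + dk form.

In blades: q = \frac{5}{2} - \frac{7}{3} e_{2} - 3 e_{12}.
Conjugation here is Clifford conjugation: the scalar is fixed and the grade-1 and grade-2 blades all flip sign, giving \frac{5}{2} + \frac{7}{3} e_{2} + 3 e_{12}; translating back:
Answer: \frac{5}{2} + \frac{7}{3}j + 3k


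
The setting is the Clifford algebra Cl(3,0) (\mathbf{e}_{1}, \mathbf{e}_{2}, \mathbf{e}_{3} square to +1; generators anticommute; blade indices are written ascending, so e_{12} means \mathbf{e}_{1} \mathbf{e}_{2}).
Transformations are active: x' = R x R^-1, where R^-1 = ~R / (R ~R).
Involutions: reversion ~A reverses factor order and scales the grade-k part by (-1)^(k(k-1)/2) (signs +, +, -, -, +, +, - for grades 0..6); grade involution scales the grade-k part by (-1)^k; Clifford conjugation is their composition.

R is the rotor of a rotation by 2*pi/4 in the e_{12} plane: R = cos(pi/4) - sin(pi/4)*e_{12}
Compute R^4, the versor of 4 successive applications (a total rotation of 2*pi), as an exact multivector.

Rotor phase runs at HALF the rotation angle; powers of one rotor simply add phase, so after 4 steps in e_{12} the phase is 4*pi/4 = \pi and R^4 = cos(\pi) - sin(\pi)*e_{12}.
cos(\pi) = -1 and sin(\pi) = 0, so R^4 = -1. The total rotation 2*pi is 1 full turn, so every vector returns to itself, yet the rotor is -1, on the OTHER sheet of the double cover (an odd number of 2*pi turns).
Answer: -1


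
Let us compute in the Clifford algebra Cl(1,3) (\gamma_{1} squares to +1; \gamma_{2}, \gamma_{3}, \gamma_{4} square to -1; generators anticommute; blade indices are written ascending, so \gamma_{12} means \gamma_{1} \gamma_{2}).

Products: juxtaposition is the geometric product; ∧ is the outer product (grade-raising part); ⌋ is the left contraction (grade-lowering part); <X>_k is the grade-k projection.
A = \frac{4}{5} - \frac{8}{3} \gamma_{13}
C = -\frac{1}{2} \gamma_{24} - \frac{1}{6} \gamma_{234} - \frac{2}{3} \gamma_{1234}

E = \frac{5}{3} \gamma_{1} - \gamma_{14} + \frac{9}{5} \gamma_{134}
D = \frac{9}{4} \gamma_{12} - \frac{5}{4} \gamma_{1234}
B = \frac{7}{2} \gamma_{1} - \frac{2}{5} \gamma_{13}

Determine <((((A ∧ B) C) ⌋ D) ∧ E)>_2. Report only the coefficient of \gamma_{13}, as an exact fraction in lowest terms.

step 1: \frac{14}{5} \gamma_{1} - \frac{8}{25} \gamma_{13}
step 2: -\frac{16}{75} \gamma_{24} - \frac{101}{75} \gamma_{124} - \frac{28}{15} \gamma_{234} - \frac{47}{75} \gamma_{1234}
step 3: -\frac{47}{60} - \frac{7}{3} \gamma_{1} + \frac{101}{60} \gamma_{3} + \frac{4}{15} \gamma_{13}
step 4: -\frac{47}{36} \gamma_{1} - \frac{101}{36} \gamma_{13} + \frac{47}{60} \gamma_{14} + \frac{41}{150} \gamma_{134}
step 5: -\frac{101}{36} \gamma_{13} + \frac{47}{60} \gamma_{14}
Answer: -\frac{101}{36}


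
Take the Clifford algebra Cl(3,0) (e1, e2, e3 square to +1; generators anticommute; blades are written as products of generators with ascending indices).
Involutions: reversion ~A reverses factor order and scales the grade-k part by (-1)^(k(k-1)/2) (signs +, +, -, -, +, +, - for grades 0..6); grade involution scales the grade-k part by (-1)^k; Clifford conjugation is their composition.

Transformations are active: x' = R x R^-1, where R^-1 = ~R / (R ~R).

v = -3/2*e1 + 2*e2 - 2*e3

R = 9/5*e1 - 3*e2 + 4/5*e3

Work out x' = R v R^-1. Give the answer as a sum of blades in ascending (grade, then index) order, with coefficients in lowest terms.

~R = 9/5*e1 - 3*e2 + 4/5*e3, and R ~R = 322/25, so R^-1 = ~R / (322/25).
R v = -103/10 - 9/10*e1 e2 - 12/5*e1 e3 + 22/5*e2 e3
Answer: -222/161*e1 + 901/322*e2 + 116/161*e3


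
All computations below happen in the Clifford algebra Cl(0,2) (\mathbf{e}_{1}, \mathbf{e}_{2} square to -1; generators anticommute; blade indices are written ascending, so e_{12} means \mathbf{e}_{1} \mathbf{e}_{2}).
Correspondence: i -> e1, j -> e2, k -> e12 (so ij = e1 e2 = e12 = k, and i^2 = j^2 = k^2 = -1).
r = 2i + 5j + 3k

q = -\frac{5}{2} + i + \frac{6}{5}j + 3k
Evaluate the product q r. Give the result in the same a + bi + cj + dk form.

In blades: q = -\frac{5}{2} + e_{1} + \frac{6}{5} e_{2} + 3 e_{12}, r = 2 e_{1} + 5 e_{2} + 3 e_{12}.
Distribute q over r term by term (generator squares from the signature, products reordered to ascending indices): (-\frac{5}{2})*r = -5 e_{1} - \frac{25}{2} e_{2} - \frac{15}{2} e_{12}; (e_{1})*r = -2 - 3 e_{2} + 5 e_{12}; (\frac{6}{5} e_{2})*r = -6 + \frac{18}{5} e_{1} - \frac{12}{5} e_{12}; (3 e_{12})*r = -9 - 15 e_{1} + 6 e_{2}.
Sum: -17 - \frac{82}{5} e_{1} - \frac{19}{2} e_{2} - \frac{49}{10} e_{12}; translating back through the correspondence:
Answer: -17 - \frac{82}{5}i - \frac{19}{2}j - \frac{49}{10}k


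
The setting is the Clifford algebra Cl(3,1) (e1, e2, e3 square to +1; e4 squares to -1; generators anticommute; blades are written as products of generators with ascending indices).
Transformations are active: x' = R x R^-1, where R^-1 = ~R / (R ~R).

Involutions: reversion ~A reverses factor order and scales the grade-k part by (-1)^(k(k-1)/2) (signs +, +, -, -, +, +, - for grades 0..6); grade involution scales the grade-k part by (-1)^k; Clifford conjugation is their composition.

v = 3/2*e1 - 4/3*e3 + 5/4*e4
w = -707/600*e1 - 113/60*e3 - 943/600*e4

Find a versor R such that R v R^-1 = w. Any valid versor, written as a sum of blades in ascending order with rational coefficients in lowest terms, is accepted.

Sketch: the shared square 355/144 makes R = v + w = 193/600*e1 - 193/60*e3 - 193/600*e4 the natural versor; its sandwich fixes that direction, negates (v - w)/2, and sends v to w.
Answer: 193/600*e1 - 193/60*e3 - 193/600*e4


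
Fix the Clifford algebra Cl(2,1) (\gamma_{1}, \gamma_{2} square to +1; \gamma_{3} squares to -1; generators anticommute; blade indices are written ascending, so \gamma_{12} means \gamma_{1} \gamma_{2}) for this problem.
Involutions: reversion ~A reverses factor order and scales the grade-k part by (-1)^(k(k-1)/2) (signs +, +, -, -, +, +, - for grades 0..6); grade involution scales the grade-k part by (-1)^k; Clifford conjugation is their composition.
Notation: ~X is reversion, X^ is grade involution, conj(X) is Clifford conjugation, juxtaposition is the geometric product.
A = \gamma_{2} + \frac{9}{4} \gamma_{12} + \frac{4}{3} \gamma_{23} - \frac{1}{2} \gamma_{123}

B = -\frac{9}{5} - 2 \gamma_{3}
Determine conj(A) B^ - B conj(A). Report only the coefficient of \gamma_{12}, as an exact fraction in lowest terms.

first term: \frac{67}{15} \gamma_{2} + \frac{101}{20} \gamma_{12} + \frac{2}{5} \gamma_{23} - \frac{18}{5} \gamma_{123}
second term: \frac{67}{15} \gamma_{2} + \frac{61}{20} \gamma_{12} + \frac{2}{5} \gamma_{23} + \frac{27}{5} \gamma_{123}
Answer: 2


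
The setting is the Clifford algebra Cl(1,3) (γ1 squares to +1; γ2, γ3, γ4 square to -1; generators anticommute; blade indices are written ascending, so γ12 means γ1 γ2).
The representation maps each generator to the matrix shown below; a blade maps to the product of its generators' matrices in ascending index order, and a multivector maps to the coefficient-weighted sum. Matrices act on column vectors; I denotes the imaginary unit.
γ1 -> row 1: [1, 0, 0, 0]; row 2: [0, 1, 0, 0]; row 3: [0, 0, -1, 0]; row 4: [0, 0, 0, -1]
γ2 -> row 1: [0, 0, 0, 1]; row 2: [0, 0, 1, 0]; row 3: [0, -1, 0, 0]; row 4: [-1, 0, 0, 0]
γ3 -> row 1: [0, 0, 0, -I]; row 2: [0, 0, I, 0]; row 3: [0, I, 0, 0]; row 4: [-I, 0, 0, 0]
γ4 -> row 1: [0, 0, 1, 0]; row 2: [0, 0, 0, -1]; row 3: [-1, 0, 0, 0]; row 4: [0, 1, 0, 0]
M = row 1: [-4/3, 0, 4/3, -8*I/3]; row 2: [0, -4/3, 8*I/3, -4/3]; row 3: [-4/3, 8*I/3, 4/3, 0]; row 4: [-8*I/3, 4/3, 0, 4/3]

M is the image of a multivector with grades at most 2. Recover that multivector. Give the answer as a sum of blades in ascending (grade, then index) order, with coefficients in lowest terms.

Method: the blade images are trace-orthogonal — tr(rho(e_A) rho(e_B)^-1) = 4 if A = B and 0 otherwise — and rho(e_A)^-1 = (e_A)^2 * rho(e_A) with (e_A)^2 = +1 or -1, so the coefficient of e_A in the preimage is (e_A)^2 * tr(M rho(e_A))/4.
Nonzero projections over blades of grade <= 2: γ1: (γ1)^2 = +1, tr(M rho(γ1)) = -16/3, coefficient -4/3; γ3: (γ3)^2 = -1, tr(M rho(γ3)) = -32/3, coefficient 8/3; γ4: (γ4)^2 = -1, tr(M rho(γ4)) = -16/3, coefficient 4/3. Every other blade of grade <= 2 projects to 0.
Answer: -4/3*γ1 + 8/3*γ3 + 4/3*γ4


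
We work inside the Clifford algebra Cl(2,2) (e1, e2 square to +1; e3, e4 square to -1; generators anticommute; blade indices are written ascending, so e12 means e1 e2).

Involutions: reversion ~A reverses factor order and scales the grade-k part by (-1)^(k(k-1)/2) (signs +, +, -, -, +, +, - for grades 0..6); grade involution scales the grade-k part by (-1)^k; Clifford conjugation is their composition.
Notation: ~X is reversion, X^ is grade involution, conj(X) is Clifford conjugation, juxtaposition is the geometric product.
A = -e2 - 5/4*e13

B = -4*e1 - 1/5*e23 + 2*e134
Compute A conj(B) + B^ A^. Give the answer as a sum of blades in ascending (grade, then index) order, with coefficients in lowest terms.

first term: 24/5*e3 - 5/2*e4 + 15/4*e12 + 2*e1234
second term: -24/5*e3 + 5/2*e4 + 15/4*e12 - 2*e1234
Answer: 15/2*e12


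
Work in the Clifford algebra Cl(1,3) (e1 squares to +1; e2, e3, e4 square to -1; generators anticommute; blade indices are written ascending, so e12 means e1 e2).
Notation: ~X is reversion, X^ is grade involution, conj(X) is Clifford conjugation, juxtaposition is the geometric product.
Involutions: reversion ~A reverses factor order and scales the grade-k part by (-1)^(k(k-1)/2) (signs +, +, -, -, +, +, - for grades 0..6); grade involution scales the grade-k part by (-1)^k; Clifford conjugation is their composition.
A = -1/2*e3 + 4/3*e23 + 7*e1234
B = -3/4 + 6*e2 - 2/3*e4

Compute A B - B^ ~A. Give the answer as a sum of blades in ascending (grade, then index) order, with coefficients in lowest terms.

first term: 67/8*e3 + 2*e23 + 1/3*e34 + 14/3*e123 - 42*e134 - 8/9*e234 - 21/4*e1234
second term: -61/8*e3 + 4*e23 + 1/3*e34 + 14/3*e123 - 42*e134 - 8/9*e234 - 21/4*e1234
Answer: 16*e3 - 2*e23


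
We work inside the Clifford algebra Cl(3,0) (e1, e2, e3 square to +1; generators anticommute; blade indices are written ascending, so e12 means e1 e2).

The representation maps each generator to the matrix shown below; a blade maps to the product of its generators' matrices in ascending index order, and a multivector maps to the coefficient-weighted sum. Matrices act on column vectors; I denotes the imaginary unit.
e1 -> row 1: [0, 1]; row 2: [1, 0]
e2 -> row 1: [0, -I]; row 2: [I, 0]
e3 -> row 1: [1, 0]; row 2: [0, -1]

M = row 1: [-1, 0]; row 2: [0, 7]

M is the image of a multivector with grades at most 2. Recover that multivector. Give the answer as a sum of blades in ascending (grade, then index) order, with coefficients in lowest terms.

Method: 1, rho(e1), rho(e2), rho(e3) form a trace-orthogonal basis of the 2x2 complex matrices (tr(X Y) = 2 if X = Y, else 0), so M = m0*1 + m1*rho(e1) + m2*rho(e2) + m3*rho(e3) with m0 = tr(M)/2 = 3, m1 = tr(M rho(e1))/2 = 0, m2 = tr(M rho(e2))/2 = 0, m3 = tr(M rho(e3))/2 = -4.
Multiplying table entries, the bivector images are rho(e12) = I*rho(e3), rho(e13) = -I*rho(e2), rho(e23) = I*rho(e1); with real blade coefficients the real parts of m0..m3 are the coefficients of 1, e1, e2, e3 and the imaginary parts give the bivectors (e23: Im m1, e13: -Im m2, e12: Im m3).
Answer: 3 - 4*e3


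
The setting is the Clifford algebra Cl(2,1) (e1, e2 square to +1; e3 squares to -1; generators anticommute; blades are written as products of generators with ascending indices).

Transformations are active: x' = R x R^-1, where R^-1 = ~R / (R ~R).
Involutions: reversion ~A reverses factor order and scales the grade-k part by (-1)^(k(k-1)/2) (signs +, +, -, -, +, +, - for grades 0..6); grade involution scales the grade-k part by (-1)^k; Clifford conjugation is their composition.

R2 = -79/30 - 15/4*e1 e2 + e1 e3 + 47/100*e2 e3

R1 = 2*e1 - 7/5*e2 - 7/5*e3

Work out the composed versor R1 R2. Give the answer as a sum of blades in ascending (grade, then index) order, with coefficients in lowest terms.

Distribute over the terms of R1 (each basis-blade product reordered to ascending indices, repeated generators contracted through their squares):
(2*e1) R2 = -79/15*e1 - 15/2*e2 + 2*e3 + 47/50*e1 e2 e3
(-7/5*e2) R2 = -21/4*e1 + 553/150*e2 - 329/500*e3 + 7/5*e1 e2 e3
(-7/5*e3) R2 = -7/5*e1 - 329/500*e2 + 553/150*e3 + 21/4*e1 e2 e3
Summing the partial products and collecting blades:
Answer: -143/12*e1 - 6707/1500*e2 + 7543/1500*e3 + 759/100*e1 e2 e3


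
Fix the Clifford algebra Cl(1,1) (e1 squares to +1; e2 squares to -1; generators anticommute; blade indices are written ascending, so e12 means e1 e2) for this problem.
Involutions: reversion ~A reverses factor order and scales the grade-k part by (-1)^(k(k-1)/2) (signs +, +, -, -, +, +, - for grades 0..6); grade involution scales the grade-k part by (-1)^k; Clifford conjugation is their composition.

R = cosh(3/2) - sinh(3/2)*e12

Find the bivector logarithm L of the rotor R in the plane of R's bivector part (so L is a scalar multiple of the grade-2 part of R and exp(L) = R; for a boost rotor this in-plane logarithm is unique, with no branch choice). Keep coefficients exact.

The scalar part of R is cosh(3/2), which fixes the rapidity magnitude through cosh (cosh is even, so it cannot fix the sign — the bivector part carries that); dividing the bivector part by sinh of the rapidity gives the plane, and L = rapidity * plane, where the joint sign ambiguity of (rapidity, plane) cancels in the product.
Concretely: cosh(rapidity) = cosh(3/2) gives rapidity = ±3/2, and since rapidity/sinh(rapidity) is even the sign is immaterial: L = (rapidity/sinh(rapidity)) * <R>_2 = (3/(2*sinh(3/2))) * <R>_2.
Answer: -3/2*e12


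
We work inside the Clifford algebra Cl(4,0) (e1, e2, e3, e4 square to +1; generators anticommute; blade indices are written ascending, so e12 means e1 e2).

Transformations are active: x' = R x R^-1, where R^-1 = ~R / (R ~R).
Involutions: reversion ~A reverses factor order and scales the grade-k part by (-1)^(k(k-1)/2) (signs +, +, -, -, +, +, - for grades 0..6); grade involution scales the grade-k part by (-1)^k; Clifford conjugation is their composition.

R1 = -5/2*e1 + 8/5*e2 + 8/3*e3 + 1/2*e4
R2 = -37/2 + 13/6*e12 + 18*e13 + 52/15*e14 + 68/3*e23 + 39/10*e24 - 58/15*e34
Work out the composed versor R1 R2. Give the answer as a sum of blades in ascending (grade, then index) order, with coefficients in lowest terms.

Distribute over the terms of R1 (each basis-blade product reordered to ascending indices, repeated generators contracted through their squares):
(-5/2*e1) R2 = 185/4*e1 - 65/12*e2 - 45*e3 - 26/3*e4 - 170/3*e123 - 39/4*e124 + 29/3*e134
(8/5*e2) R2 = -52/15*e1 - 148/5*e2 + 544/15*e3 + 156/25*e4 - 144/5*e123 - 416/75*e124 - 464/75*e234
(8/3*e3) R2 = -48*e1 - 544/9*e2 - 148/3*e3 - 464/45*e4 + 52/9*e123 - 416/45*e134 - 52/5*e234
(1/2*e4) R2 = -26/15*e1 - 39/20*e2 + 29/15*e3 - 37/4*e4 + 13/12*e124 + 9*e134 + 34/3*e234
Summing the partial products and collecting blades:
Answer: -139/20*e1 - 8767/90*e2 - 842/15*e3 - 19789/900*e4 - 3586/45*e123 - 1066/75*e124 + 424/45*e134 - 394/75*e234


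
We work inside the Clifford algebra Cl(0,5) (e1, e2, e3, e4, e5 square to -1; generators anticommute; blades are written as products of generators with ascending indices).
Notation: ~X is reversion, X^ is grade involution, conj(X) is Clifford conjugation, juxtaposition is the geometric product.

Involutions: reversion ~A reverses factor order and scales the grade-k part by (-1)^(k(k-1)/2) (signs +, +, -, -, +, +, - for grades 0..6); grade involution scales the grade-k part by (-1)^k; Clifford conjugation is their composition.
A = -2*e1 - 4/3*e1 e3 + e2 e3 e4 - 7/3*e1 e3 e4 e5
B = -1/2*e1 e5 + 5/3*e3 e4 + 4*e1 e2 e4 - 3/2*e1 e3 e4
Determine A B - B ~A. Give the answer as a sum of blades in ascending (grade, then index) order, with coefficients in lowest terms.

first term: -5/3*e2 - 2*e4 - 9/2*e5 - 3/2*e1 e2 - 4*e1 e3 + 20/9*e1 e4 + 35/9*e1 e5 + 8*e2 e4 - 25/6*e3 e4 + 2/3*e3 e5 - 10/3*e1 e3 e4 + 16/3*e2 e3 e4 + 28/3*e2 e3 e5 + 1/2*e1 e2 e3 e4 e5
second term: 5/3*e2 + 2*e4 + 9/2*e5 - 3/2*e1 e2 - 4*e1 e3 + 20/9*e1 e4 + 35/9*e1 e5 + 8*e2 e4 - 25/6*e3 e4 + 2/3*e3 e5 - 10/3*e1 e3 e4 + 16/3*e2 e3 e4 + 28/3*e2 e3 e5 - 1/2*e1 e2 e3 e4 e5
Answer: -10/3*e2 - 4*e4 - 9*e5 + e1 e2 e3 e4 e5


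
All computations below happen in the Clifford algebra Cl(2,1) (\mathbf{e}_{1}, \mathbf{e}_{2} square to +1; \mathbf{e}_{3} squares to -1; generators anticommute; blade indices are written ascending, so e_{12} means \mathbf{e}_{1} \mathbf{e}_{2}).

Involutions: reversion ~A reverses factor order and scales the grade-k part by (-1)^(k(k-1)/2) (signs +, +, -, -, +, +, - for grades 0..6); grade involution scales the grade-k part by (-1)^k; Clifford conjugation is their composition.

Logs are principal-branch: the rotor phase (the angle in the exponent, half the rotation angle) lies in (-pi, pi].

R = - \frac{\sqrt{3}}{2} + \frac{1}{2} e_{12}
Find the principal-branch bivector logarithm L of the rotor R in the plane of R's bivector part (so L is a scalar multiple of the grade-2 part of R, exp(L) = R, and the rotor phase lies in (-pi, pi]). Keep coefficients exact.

The scalar part of R is - \frac{\sqrt{3}}{2}, and that scalar determines the rotor phase on the principal branch; recovering the unit plane as bivector-part over sine of the phase gives L = phase * plane.
Concretely: cos(phase) = - \frac{\sqrt{3}}{2} gives phase = ±\frac{5 \pi}{6}, and since phase/sin(phase) is even the sign is immaterial: L = (phase/sin(phase)) * <R>_2 = (\frac{5 \pi}{3}) * <R>_2.
Answer: \frac{5 \pi}{6} e_{12}


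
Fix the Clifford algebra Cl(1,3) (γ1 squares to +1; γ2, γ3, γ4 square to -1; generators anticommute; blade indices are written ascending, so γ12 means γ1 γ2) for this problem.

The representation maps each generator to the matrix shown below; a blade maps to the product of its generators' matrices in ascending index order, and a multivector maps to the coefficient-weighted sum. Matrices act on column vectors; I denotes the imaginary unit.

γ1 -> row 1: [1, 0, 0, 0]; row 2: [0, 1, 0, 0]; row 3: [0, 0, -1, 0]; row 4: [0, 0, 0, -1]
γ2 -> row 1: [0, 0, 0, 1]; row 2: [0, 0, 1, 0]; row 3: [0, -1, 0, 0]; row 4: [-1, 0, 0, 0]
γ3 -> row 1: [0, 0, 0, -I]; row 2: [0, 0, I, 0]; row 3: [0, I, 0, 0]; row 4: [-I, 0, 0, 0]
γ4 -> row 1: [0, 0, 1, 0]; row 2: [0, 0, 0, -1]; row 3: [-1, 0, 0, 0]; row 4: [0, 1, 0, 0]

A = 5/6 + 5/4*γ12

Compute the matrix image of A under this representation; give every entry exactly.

Bivector images (products of the table entries): rho(γ12) = rho(γ1)rho(γ2) = row 1: [0, 0, 0, 1]; row 2: [0, 0, 1, 0]; row 3: [0, 1, 0, 0]; row 4: [1, 0, 0, 0].
M = (5/6)*1 + (5/4)*rho(γ12), summed entrywise (1 is the identity matrix):
Answer: row 1: [5/6, 0, 0, 5/4]; row 2: [0, 5/6, 5/4, 0]; row 3: [0, 5/4, 5/6, 0]; row 4: [5/4, 0, 0, 5/6]


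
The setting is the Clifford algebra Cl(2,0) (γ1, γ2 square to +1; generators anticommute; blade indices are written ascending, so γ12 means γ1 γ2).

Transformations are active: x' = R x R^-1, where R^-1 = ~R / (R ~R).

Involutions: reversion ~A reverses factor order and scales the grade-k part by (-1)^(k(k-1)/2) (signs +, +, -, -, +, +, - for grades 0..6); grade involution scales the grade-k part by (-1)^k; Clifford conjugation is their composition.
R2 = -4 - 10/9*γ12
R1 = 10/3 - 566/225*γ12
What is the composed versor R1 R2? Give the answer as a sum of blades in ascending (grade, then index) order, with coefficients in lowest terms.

Distribute over the terms of R1 (each basis-blade product reordered to ascending indices, repeated generators contracted through their squares):
(10/3) R2 = -40/3 - 100/27*γ12
(-566/225*γ12) R2 = -1132/405 + 2264/225*γ12
Summing the partial products and collecting blades:
Answer: -6532/405 + 4292/675*γ12


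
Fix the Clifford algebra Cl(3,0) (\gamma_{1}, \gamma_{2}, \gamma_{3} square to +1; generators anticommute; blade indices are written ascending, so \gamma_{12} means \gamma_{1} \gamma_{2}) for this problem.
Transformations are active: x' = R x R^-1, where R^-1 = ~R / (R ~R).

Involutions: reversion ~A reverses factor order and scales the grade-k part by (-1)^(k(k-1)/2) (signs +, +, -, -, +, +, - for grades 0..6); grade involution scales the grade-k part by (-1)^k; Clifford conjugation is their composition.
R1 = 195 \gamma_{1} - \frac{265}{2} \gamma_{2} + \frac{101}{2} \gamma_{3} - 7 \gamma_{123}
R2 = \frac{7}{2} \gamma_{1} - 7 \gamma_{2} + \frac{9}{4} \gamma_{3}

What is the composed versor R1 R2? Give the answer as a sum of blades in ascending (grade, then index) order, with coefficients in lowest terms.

Distribute over the terms of R2 (each basis-blade product reordered to ascending indices, repeated generators contracted through their squares):
R1 (\frac{7}{2} \gamma_{1}) = \frac{1365}{2} + \frac{1855}{4} \gamma_{12} - \frac{707}{4} \gamma_{13} - \frac{49}{2} \gamma_{23}
R1 (-7 \gamma_{2}) = \frac{1855}{2} - 1365 \gamma_{12} - 49 \gamma_{13} + \frac{707}{2} \gamma_{23}
R1 (\frac{9}{4} \gamma_{3}) = \frac{909}{8} - \frac{63}{4} \gamma_{12} + \frac{1755}{4} \gamma_{13} - \frac{2385}{8} \gamma_{23}
Summing the partial products and collecting blades:
Answer: \frac{13789}{8} - 917 \gamma_{12} + 213 \gamma_{13} + \frac{247}{8} \gamma_{23}


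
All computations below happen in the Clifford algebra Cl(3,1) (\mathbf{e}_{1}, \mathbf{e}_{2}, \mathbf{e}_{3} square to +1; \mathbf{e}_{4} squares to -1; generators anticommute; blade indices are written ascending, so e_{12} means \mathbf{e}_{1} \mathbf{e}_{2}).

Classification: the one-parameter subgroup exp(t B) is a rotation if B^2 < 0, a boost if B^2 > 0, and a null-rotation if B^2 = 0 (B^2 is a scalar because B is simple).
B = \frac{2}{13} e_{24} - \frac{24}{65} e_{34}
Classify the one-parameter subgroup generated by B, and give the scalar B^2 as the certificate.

B^2 term by term: the squares give (\frac{2}{13})^2*(e_{24})^2 + (-\frac{24}{65})^2*(e_{34})^2 = \frac{4}{169}*(+1) + \frac{576}{4225}*(+1) = \frac{4}{25} (each basis 2-blade squares to minus the product of its generators' squares); cross terms between blades sharing an index anticommute and cancel. So B^2 = \frac{4}{25}.
Answer: boost, certificate B^2 = \frac{4}{25}. Note: conjugating B changes its blade decomposition but never the scalar B^2 = \frac{4}{25}, whose sign settles the classification.


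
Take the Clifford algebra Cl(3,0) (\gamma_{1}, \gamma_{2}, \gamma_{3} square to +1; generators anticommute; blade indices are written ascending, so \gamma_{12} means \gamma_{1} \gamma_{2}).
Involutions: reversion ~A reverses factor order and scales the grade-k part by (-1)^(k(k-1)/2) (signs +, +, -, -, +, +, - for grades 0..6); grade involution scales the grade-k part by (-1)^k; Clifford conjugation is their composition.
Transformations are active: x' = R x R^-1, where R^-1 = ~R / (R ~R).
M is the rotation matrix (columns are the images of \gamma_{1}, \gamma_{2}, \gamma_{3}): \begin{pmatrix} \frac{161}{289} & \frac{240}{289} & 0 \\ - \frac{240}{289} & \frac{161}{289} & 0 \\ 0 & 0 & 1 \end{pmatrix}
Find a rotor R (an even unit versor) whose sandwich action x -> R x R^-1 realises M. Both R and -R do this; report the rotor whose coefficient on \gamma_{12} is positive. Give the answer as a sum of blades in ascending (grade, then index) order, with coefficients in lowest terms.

Method: write R = a + b12*\gamma_{12} + b13*\gamma_{13} + b23*\gamma_{23} with a^2 + b12^2 + b13^2 + b23^2 = 1 (so R^-1 = ~R). Expanding the columns R e_j ~R gives tr M = 4a^2 - 1 and, from the antisymmetric part, M21 - M12 = -4a*b12, M13 - M31 = 4a*b13, M32 - M23 = -4a*b23.
Here tr M = \frac{611}{289}, so a^2 = (1 + tr M)/4 = \frac{225}{289} and a = ±\frac{15}{17}. Taking a = \frac{15}{17}: M21 - M12 = -\frac{480}{289}, M13 - M31 = 0, M32 - M23 = 0, giving b12 = \frac{8}{17}, b13 = 0, b23 = 0, i.e. R = \frac{15}{17} + \frac{8}{17} \gamma_{12}.
Its \gamma_{12} coefficient is already positive.
Answer: \frac{15}{17} + \frac{8}{17} \gamma_{12}. Sheet selection: the two-to-one cover makes ±R indistinguishable at the matrix level (trace \frac{611}{289}), so uniqueness comes from the required sign on \gamma_{12}.


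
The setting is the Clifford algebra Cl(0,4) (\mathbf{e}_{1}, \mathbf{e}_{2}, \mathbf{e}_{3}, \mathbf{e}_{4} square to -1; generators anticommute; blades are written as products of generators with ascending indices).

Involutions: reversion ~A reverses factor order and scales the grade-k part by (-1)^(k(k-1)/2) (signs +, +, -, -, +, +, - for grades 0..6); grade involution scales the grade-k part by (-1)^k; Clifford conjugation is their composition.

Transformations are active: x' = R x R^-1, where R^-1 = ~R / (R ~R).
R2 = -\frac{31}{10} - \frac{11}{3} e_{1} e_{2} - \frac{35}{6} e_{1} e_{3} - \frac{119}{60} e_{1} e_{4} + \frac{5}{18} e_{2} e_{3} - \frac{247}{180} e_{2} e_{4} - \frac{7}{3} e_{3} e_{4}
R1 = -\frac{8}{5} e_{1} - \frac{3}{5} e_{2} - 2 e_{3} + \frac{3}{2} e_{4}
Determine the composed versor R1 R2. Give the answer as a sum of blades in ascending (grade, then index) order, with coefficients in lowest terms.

Distribute over the terms of R1 (each basis-blade product reordered to ascending indices, repeated generators contracted through their squares):
(-\frac{8}{5} e_{1}) R2 = \frac{124}{25} e_{1} - \frac{88}{15} e_{2} - \frac{28}{3} e_{3} - \frac{238}{75} e_{4} - \frac{4}{9} e_{1} e_{2} e_{3} + \frac{494}{225} e_{1} e_{2} e_{4} + \frac{56}{15} e_{1} e_{3} e_{4}
(-\frac{3}{5} e_{2}) R2 = \frac{11}{5} e_{1} + \frac{93}{50} e_{2} + \frac{1}{6} e_{3} - \frac{247}{300} e_{4} - \frac{7}{2} e_{1} e_{2} e_{3} - \frac{119}{100} e_{1} e_{2} e_{4} + \frac{7}{5} e_{2} e_{3} e_{4}
(-2 e_{3}) R2 = \frac{35}{3} e_{1} - \frac{5}{9} e_{2} + \frac{31}{5} e_{3} - \frac{14}{3} e_{4} + \frac{22}{3} e_{1} e_{2} e_{3} - \frac{119}{30} e_{1} e_{3} e_{4} - \frac{247}{90} e_{2} e_{3} e_{4}
(\frac{3}{2} e_{4}) R2 = -\frac{119}{40} e_{1} - \frac{247}{120} e_{2} - \frac{7}{2} e_{3} - \frac{93}{20} e_{4} - \frac{11}{2} e_{1} e_{2} e_{4} - \frac{35}{4} e_{1} e_{3} e_{4} + \frac{5}{12} e_{2} e_{3} e_{4}
Summing the partial products and collecting blades:
Answer: \frac{9511}{600} e_{1} - \frac{11917}{1800} e_{2} - \frac{97}{15} e_{3} - \frac{1997}{150} e_{4} + \frac{61}{18} e_{1} e_{2} e_{3} - \frac{809}{180} e_{1} e_{2} e_{4} - \frac{539}{60} e_{1} e_{3} e_{4} - \frac{167}{180} e_{2} e_{3} e_{4}


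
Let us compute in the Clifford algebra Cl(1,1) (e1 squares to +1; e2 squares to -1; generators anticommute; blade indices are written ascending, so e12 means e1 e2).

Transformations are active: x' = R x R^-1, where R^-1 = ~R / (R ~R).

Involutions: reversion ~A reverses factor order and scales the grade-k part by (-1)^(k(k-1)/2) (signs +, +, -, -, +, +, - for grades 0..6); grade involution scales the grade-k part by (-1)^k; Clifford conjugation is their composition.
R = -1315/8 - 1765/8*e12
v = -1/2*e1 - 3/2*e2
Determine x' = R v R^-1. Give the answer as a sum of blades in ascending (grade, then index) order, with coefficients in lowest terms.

~R = -1315/8 + 1765/8*e12, and R ~R = -86625/4, so R^-1 = ~R / (-86625/4).
R v = -995/4*e1 + 545/4*e2
Answer: -45407/13860*e1 + 49457/13860*e2


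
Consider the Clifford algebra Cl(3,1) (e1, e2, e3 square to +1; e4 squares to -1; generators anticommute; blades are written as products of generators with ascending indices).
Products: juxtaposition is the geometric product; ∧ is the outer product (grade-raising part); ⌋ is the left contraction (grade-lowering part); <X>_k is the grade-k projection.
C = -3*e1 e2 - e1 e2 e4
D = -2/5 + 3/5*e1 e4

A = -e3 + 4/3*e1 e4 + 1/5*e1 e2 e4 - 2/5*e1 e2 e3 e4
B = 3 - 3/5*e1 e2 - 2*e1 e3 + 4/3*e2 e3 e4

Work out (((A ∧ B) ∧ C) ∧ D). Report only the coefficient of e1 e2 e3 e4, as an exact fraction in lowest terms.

step 1: -3*e3 + 4*e1 e4 + 3/5*e1 e2 e3 + 3/5*e1 e2 e4 - 6/5*e1 e2 e3 e4
step 2: 9*e1 e2 e3 + 3*e1 e2 e3 e4
step 3: -18/5*e1 e2 e3 - 6/5*e1 e2 e3 e4
Answer: -6/5


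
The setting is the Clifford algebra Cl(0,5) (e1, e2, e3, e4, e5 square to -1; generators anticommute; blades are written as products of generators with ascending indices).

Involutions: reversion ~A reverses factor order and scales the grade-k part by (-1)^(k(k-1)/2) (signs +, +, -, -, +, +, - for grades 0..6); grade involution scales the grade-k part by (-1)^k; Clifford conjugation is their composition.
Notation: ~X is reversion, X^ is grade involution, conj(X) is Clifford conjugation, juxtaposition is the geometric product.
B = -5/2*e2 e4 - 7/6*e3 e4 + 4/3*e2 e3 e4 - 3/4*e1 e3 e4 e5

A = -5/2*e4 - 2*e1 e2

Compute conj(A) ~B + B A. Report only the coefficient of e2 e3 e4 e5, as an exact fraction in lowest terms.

first term: 25/4*e2 + 35/12*e3 - 5*e1 e4 + 10/3*e2 e3 + 8/3*e1 e3 e4 + 15/8*e1 e3 e5 + 7/3*e1 e2 e3 e4 - 3/2*e2 e3 e4 e5
second term: -25/4*e2 - 35/12*e3 + 5*e1 e4 + 10/3*e2 e3 - 8/3*e1 e3 e4 + 15/8*e1 e3 e5 + 7/3*e1 e2 e3 e4 - 3/2*e2 e3 e4 e5
Answer: -3


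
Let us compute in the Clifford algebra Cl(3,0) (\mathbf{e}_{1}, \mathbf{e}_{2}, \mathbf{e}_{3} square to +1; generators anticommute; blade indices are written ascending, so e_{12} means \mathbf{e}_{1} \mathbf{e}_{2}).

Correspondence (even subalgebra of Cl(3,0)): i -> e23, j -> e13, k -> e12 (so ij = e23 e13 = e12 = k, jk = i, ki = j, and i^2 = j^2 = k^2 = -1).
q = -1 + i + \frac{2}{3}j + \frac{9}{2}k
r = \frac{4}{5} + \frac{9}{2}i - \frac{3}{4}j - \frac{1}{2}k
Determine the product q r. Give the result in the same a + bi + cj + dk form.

In blades: q = -1 + \frac{9}{2} e_{12} + \frac{2}{3} e_{13} + e_{23}, r = \frac{4}{5} - \frac{1}{2} e_{12} - \frac{3}{4} e_{13} + \frac{9}{2} e_{23}.
Distribute q over r term by term (generator squares from the signature, products reordered to ascending indices): (-1)*r = -\frac{4}{5} + \frac{1}{2} e_{12} + \frac{3}{4} e_{13} - \frac{9}{2} e_{23}; (\frac{9}{2} e_{12})*r = \frac{9}{4} + \frac{18}{5} e_{12} + \frac{81}{4} e_{13} + \frac{27}{8} e_{23}; (\frac{2}{3} e_{13})*r = \frac{1}{2} - 3 e_{12} + \frac{8}{15} e_{13} - \frac{1}{3} e_{23}; (e_{23})*r = -\frac{9}{2} - \frac{3}{4} e_{12} + \frac{1}{2} e_{13} + \frac{4}{5} e_{23}.
Sum: -\frac{51}{20} + \frac{7}{20} e_{12} + \frac{661}{30} e_{13} - \frac{79}{120} e_{23}; translating back through the correspondence:
Answer: -\frac{51}{20} - \frac{79}{120}i + \frac{661}{30}j + \frac{7}{20}k


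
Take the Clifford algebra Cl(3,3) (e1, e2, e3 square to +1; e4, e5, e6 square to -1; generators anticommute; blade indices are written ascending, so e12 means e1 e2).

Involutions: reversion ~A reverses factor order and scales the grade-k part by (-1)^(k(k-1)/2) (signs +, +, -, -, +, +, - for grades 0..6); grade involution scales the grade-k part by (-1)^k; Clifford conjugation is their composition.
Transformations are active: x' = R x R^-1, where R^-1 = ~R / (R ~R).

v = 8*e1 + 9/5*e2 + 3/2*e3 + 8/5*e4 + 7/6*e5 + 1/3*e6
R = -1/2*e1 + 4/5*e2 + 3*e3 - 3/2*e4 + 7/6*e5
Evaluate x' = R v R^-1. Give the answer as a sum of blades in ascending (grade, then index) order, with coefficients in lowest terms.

~R = -1/2*e1 + 4/5*e2 + 3*e3 - 3/2*e4 + 7/6*e5, and R ~R = 5651/900, so R^-1 = ~R / (5651/900).
R v = 2681/900 - 73/10*e12 - 99/4*e13 + 56/5*e14 - 119/12*e15 - 1/6*e16 - 21/5*e23 + 199/50*e24 - 7/6*e25 + 4/15*e26 + 141/20*e34 + 7/4*e35 + e36 - 217/60*e45 - 1/2*e46 + 7/18*e56
Answer: -47889/5651*e1 - 29411/28255*e2 + 15219/11302*e3 - 85423/28255*e4 - 2023/33906*e5 - 1/3*e6


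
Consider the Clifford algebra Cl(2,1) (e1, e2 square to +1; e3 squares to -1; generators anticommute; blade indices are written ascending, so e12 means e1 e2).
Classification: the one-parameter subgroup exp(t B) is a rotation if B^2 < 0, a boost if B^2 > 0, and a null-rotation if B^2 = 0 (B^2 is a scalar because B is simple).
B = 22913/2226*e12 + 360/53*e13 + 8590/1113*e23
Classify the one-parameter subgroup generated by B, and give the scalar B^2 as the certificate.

B^2 term by term: the squares give (22913/2226)^2*(e12)^2 + (360/53)^2*(e13)^2 + (8590/1113)^2*(e23)^2 = 525005569/4955076*(-1) + 129600/2809*(+1) + 73788100/1238769*(+1) = -1/4 (each basis 2-blade squares to minus the product of its generators' squares); cross terms between blades sharing an index anticommute and cancel. So B^2 = -1/4.
Answer: rotation, certificate B^2 = -1/4. The class reads off the invariant scalar -1/4 directly.


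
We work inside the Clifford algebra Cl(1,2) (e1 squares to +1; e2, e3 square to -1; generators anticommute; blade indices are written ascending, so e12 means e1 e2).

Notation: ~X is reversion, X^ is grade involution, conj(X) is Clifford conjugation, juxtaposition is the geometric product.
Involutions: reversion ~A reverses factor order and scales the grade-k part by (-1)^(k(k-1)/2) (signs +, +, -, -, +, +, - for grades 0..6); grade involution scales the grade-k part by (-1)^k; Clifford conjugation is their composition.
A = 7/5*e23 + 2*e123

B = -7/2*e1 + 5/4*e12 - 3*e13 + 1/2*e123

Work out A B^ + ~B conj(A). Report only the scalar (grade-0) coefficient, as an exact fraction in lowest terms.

first term: 1 + 7/10*e1 + 6*e2 + 5/2*e3 + 21/5*e12 + 7/4*e13 + 7*e23 + 49/10*e123
second term: 1 - 7/10*e1 - 6*e2 - 5/2*e3 - 21/5*e12 - 7/4*e13 - 7*e23 + 49/10*e123
Answer: 2


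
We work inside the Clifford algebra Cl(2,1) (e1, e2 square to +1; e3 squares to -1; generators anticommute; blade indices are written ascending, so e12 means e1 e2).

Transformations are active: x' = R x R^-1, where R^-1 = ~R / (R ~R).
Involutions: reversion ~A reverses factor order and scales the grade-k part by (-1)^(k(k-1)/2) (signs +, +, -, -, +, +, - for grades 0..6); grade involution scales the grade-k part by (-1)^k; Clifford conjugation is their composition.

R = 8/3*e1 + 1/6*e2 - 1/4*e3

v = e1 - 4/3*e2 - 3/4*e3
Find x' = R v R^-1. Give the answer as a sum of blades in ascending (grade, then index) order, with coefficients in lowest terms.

~R = 8/3*e1 + 1/6*e2 - 1/4*e3, and R ~R = 1019/144, so R^-1 = ~R / (1019/144).
R v = 325/144 - 67/18*e12 - 7/4*e13 - 11/24*e23
Answer: 2143/3057*e1 + 1467/1019*e2 + 2407/4076*e3


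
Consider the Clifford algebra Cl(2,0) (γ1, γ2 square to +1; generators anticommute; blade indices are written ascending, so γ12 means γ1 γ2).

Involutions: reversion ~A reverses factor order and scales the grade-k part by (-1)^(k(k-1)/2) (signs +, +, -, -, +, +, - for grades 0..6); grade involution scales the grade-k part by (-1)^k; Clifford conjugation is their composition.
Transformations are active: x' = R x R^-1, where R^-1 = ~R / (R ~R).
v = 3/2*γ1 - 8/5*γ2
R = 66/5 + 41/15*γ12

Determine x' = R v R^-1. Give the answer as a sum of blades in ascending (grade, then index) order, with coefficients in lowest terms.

~R = 66/5 - 41/15*γ12, and R ~R = 8177/45, so R^-1 = ~R / (8177/45).
R v = 1157/75*γ1 - 1261/50*γ2
Answer: 23313/31450*γ1 - 32458/15725*γ2


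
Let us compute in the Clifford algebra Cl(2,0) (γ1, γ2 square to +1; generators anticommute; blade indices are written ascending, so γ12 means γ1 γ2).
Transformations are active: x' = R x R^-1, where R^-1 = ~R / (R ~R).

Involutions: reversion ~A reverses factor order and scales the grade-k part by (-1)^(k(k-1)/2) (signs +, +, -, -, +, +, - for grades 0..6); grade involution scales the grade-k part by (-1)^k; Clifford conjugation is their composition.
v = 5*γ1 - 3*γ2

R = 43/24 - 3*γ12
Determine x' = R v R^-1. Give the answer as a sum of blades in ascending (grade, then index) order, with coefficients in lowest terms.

~R = 43/24 + 3*γ12, and R ~R = 7033/576, so R^-1 = ~R / (7033/576).
R v = 431/24*γ1 + 77/8*γ2
Answer: 1901/7033*γ1 + 40965/7033*γ2


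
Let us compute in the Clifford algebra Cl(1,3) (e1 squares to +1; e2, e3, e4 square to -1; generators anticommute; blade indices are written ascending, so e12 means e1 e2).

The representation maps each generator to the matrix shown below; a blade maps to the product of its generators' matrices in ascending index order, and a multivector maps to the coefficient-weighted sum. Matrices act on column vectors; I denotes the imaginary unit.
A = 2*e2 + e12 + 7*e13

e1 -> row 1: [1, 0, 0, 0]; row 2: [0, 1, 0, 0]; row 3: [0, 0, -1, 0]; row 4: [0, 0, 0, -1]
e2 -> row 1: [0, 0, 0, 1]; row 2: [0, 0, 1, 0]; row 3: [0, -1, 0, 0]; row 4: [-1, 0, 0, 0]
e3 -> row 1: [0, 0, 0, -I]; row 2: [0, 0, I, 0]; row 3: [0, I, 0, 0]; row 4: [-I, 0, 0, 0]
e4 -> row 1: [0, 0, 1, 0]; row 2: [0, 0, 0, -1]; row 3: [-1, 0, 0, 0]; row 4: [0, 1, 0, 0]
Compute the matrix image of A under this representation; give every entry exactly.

Bivector images (products of the table entries): rho(e12) = rho(e1)rho(e2) = row 1: [0, 0, 0, 1]; row 2: [0, 0, 1, 0]; row 3: [0, 1, 0, 0]; row 4: [1, 0, 0, 0]; rho(e13) = rho(e1)rho(e3) = row 1: [0, 0, 0, -I]; row 2: [0, 0, I, 0]; row 3: [0, -I, 0, 0]; row 4: [I, 0, 0, 0].
M = (2)*rho(e2) + (1)*rho(e12) + (7)*rho(e13), summed entrywise:
Answer: row 1: [0, 0, 0, 3 - 7*I]; row 2: [0, 0, 3 + 7*I, 0]; row 3: [0, -1 - 7*I, 0, 0]; row 4: [-1 + 7*I, 0, 0, 0]


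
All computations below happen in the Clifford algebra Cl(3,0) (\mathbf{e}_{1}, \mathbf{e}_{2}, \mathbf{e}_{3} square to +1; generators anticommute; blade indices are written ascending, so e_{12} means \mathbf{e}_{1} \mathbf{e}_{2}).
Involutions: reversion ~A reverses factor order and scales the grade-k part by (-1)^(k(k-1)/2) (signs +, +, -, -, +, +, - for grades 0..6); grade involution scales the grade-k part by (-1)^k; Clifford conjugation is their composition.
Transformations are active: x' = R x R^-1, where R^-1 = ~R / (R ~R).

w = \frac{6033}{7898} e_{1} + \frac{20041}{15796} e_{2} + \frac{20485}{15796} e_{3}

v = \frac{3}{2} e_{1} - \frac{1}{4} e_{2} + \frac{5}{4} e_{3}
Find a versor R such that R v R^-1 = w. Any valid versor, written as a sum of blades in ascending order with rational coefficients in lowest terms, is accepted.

Equal squares first: v^2 = w^2 = \frac{31}{8}. Then v + w = \frac{8940}{3949} e_{1} + \frac{4023}{3949} e_{2} + \frac{20115}{7898} e_{3} is a versor taking v to w, provided it is invertible.
Answer: \frac{8940}{3949} e_{1} + \frac{4023}{3949} e_{2} + \frac{20115}{7898} e_{3}
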